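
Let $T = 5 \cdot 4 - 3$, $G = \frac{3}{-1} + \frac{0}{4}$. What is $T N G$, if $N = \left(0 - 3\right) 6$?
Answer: $918$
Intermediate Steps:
$G = -3$ ($G = 3 \left(-1\right) + 0 \cdot \frac{1}{4} = -3 + 0 = -3$)
$T = 17$ ($T = 20 - 3 = 17$)
$N = -18$ ($N = \left(-3\right) 6 = -18$)
$T N G = 17 \left(-18\right) \left(-3\right) = \left(-306\right) \left(-3\right) = 918$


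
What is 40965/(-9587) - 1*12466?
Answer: -119552507/9587 ≈ -12470.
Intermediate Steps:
40965/(-9587) - 1*12466 = 40965*(-1/9587) - 12466 = -40965/9587 - 12466 = -119552507/9587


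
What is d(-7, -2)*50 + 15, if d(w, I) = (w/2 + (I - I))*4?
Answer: -685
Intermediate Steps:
d(w, I) = 2*w (d(w, I) = (w*(1/2) + 0)*4 = (w/2 + 0)*4 = (w/2)*4 = 2*w)
d(-7, -2)*50 + 15 = (2*(-7))*50 + 15 = -14*50 + 15 = -700 + 15 = -685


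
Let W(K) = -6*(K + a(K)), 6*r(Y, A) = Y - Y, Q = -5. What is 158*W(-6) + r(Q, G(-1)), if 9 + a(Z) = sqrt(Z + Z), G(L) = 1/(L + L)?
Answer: 14220 - 1896*I*sqrt(3) ≈ 14220.0 - 3284.0*I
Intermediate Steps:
G(L) = 1/(2*L)
r(Y, A) = 0 (r(Y, A) = (Y - Y)/6 = (1/6)*0 = 0)
a(Z) = -9 + sqrt(2)*sqrt(Z) (a(Z) = -9 + sqrt(Z + Z) = -9 + sqrt(2*Z) = -9 + sqrt(2)*sqrt(Z))
W(K) = 54 - 6*K - 6*sqrt(2)*sqrt(K) (W(K) = -6*(K + (-9 + sqrt(2)*sqrt(K))) = -6*(-9 + K + sqrt(2)*sqrt(K)) = 54 - 6*K - 6*sqrt(2)*sqrt(K))
158*W(-6) + r(Q, G(-1)) = 158*(54 - 6*(-6) - 6*sqrt(2)*sqrt(-6)) + 0 = 158*(54 + 36 - 6*sqrt(2)*I*sqrt(6)) + 0 = 158*(54 + 36 - 12*I*sqrt(3)) + 0 = 158*(90 - 12*I*sqrt(3)) + 0 = (14220 - 1896*I*sqrt(3)) + 0 = 14220 - 1896*I*sqrt(3)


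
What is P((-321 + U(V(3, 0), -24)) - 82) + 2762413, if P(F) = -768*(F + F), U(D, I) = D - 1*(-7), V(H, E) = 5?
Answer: 3362989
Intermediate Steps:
U(D, I) = 7 + D (U(D, I) = D + 7 = 7 + D)
P(F) = -1536*F
P((-321 + U(V(3, 0), -24)) - 82) + 2762413 = -1536*((-321 + (7 + 5)) - 82) + 2762413 = -1536*((-321 + 12) - 82) + 2762413 = -1536*(-309 - 82) + 2762413 = -1536*(-391) + 2762413 = 600576 + 2762413 = 3362989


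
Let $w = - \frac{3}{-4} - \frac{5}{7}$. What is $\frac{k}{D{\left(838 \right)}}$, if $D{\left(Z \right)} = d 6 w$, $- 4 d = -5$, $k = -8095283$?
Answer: $- \frac{453335848}{15} \approx -3.0222 \cdot 10^{7}$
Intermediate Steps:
$d = \frac{5}{4}$ ($d = \left(- \frac{1}{4}\right) \left(-5\right) = \frac{5}{4} \approx 1.25$)
$w = \frac{1}{28}$ ($w = \left(-3\right) \left(- \frac{1}{4}\right) - \frac{5}{7} = \frac{3}{4} - \frac{5}{7} = \frac{1}{28} \approx 0.035714$)
$D{\left(Z \right)} = \frac{15}{56}$ ($D{\left(Z \right)} = \frac{5}{4} \cdot 6 \cdot \frac{1}{28} = \frac{15}{2} \cdot \frac{1}{28} = \frac{15}{56}$)
$\frac{k}{D{\left(838 \right)}} = - \frac{8095283}{\frac{15}{56}} = \left(-8095283\right) \frac{56}{15} = - \frac{453335848}{15}$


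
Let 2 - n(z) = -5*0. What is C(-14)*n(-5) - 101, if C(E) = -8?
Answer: -117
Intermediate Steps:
n(z) = 2 (n(z) = 2 - (-5)*0 = 2 - 1*0 = 2 + 0 = 2)
C(-14)*n(-5) - 101 = -8*2 - 101 = -16 - 101 = -117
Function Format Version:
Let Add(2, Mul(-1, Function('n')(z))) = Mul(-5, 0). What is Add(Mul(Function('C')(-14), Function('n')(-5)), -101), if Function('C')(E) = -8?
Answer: -117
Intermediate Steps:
Function('n')(z) = 2 (Function('n')(z) = Add(2, Mul(-1, Mul(-5, 0))) = Add(2, Mul(-1, 0)) = Add(2, 0) = 2)
Add(Mul(Function('C')(-14), Function('n')(-5)), -101) = Add(Mul(-8, 2), -101) = Add(-16, -101) = -117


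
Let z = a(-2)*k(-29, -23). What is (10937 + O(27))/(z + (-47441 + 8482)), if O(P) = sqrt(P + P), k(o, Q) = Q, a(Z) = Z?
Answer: -10937/38913 - sqrt(6)/12971 ≈ -0.28125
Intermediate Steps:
O(P) = sqrt(2)*sqrt(P) (O(P) = sqrt(2*P) = sqrt(2)*sqrt(P))
z = 46 (z = -2*(-23) = 46)
(10937 + O(27))/(z + (-47441 + 8482)) = (10937 + sqrt(2)*sqrt(27))/(46 + (-47441 + 8482)) = (10937 + sqrt(2)*(3*sqrt(3)))/(46 - 38959) = (10937 + 3*sqrt(6))/(-38913) = (10937 + 3*sqrt(6))*(-1/38913) = -10937/38913 - sqrt(6)/12971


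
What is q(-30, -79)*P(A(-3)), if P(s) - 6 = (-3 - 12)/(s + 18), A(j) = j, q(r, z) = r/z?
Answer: 150/79 ≈ 1.8987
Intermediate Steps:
P(s) = 6 - 15/(18 + s) (P(s) = 6 + (-3 - 12)/(s + 18) = 6 - 15/(18 + s))
q(-30, -79)*P(A(-3)) = (-30/(-79))*(3*(31 + 2*(-3))/(18 - 3)) = (-30*(-1/79))*(3*(31 - 6)/15) = 30*(3*(1/15)*25)/79 = (30/79)*5 = 150/79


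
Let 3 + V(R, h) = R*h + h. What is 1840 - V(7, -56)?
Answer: 2291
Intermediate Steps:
V(R, h) = -3 + h + R*h (V(R, h) = -3 + (R*h + h) = -3 + (h + R*h) = -3 + h + R*h)
1840 - V(7, -56) = 1840 - (-3 - 56 + 7*(-56)) = 1840 - (-3 - 56 - 392) = 1840 - 1*(-451) = 1840 + 451 = 2291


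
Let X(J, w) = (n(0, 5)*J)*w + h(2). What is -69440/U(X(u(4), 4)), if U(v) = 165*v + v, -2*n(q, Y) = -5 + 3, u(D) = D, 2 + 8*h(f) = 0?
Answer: -19840/747 ≈ -26.560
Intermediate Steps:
h(f) = -¼ (h(f) = -¼ + (⅛)*0 = -¼ + 0 = -¼)
n(q, Y) = 1 (n(q, Y) = -(-5 + 3)/2 = -½*(-2) = 1)
X(J, w) = -¼ + J*w (X(J, w) = (1*J)*w - ¼ = J*w - ¼ = -¼ + J*w)
U(v) = 166*v
-69440/U(X(u(4), 4)) = -69440*1/(166*(-¼ + 4*4)) = -69440*1/(166*(-¼ + 16)) = -69440/(166*(63/4)) = -69440/5229/2 = -69440*2/5229 = -19840/747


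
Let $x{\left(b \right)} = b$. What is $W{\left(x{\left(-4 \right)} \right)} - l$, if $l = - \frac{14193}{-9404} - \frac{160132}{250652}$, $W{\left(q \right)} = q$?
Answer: $- \frac{2870037035}{589282852} \approx -4.8704$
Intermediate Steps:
$l = \frac{512905627}{589282852}$ ($l = \left(-14193\right) \left(- \frac{1}{9404}\right) - \frac{40033}{62663} = \frac{14193}{9404} - \frac{40033}{62663} = \frac{512905627}{589282852} \approx 0.87039$)
$W{\left(x{\left(-4 \right)} \right)} - l = -4 - \frac{512905627}{589282852} = - \frac{2870037035}{589282852}$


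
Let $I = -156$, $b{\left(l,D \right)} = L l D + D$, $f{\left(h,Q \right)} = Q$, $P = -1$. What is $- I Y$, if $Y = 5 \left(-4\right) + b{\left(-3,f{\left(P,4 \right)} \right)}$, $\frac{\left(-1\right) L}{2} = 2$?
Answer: $4992$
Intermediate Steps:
$L = -4$ ($L = \left(-2\right) 2 = -4$)
$b{\left(l,D \right)} = D - 4 D l$ ($b{\left(l,D \right)} = - 4 l D + D = - 4 D l + D = D - 4 D l$)
$Y = 32$ ($Y = 5 \left(-4\right) + 4 \left(1 - -12\right) = -20 + 4 \left(1 + 12\right) = -20 + 4 \cdot 13 = -20 + 52 = 32$)
$- I Y = - \left(-156\right) 32 = \left(-1\right) \left(-4992\right) = 4992$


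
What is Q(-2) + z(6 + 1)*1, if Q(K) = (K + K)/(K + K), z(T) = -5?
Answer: -4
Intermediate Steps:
Q(K) = 1 (Q(K) = (2*K)/((2*K)) = (2*K)*(1/(2*K)) = 1)
Q(-2) + z(6 + 1)*1 = 1 - 5*1 = 1 - 5 = -4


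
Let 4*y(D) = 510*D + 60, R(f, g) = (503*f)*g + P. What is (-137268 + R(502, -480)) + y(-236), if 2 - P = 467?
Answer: -121370688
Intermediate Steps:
P = -465 (P = 2 - 1*467 = 2 - 467 = -465)
R(f, g) = -465 + 503*f*g (R(f, g) = (503*f)*g - 465 = 503*f*g - 465 = -465 + 503*f*g)
y(D) = 15 + 255*D/2 (y(D) = (510*D + 60)/4 = (60 + 510*D)/4 = 15 + 255*D/2)
(-137268 + R(502, -480)) + y(-236) = (-137268 + (-465 + 503*502*(-480))) + (15 + (255/2)*(-236)) = (-137268 + (-465 - 121202880)) + (15 - 30090) = (-137268 - 121203345) - 30075 = -121340613 - 30075 = -121370688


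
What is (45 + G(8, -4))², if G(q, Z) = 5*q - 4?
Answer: 6561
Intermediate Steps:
G(q, Z) = -4 + 5*q
(45 + G(8, -4))² = (45 + (-4 + 5*8))² = (45 + (-4 + 40))² = (45 + 36)² = 81² = 6561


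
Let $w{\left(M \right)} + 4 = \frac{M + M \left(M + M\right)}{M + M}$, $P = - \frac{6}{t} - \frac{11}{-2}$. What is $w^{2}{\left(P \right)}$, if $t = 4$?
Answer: $\frac{1}{4} \approx 0.25$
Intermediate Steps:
$P = 4$ ($P = - \frac{6}{4} - \frac{11}{-2} = \left(-6\right) \frac{1}{4} - - \frac{11}{2} = - \frac{3}{2} + \frac{11}{2} = 4$)
$w{\left(M \right)} = -4 + \frac{M + 2 M^{2}}{2 M}$ ($w{\left(M \right)} = -4 + \frac{M + M \left(M + M\right)}{M + M} = -4 + \frac{M + M 2 M}{2 M} = -4 + \left(M + 2 M^{2}\right) \frac{1}{2 M} = -4 + \frac{M + 2 M^{2}}{2 M}$)
$w^{2}{\left(P \right)} = \left(- \frac{7}{2} + 4\right)^{2} = \left(\frac{1}{2}\right)^{2} = \frac{1}{4}$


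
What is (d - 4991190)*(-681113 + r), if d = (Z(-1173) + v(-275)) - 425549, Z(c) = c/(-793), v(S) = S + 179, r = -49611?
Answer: 3138860734322968/793 ≈ 3.9582e+12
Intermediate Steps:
v(S) = 179 + S
Z(c) = -c/793 (Z(c) = c*(-1/793) = -c/793)
d = -337535312/793 (d = (-1/793*(-1173) + (179 - 275)) - 425549 = (1173/793 - 96) - 425549 = -74955/793 - 425549 = -337535312/793 ≈ -4.2564e+5)
(d - 4991190)*(-681113 + r) = (-337535312/793 - 4991190)*(-681113 - 49611) = -4295548982/793*(-730724) = 3138860734322968/793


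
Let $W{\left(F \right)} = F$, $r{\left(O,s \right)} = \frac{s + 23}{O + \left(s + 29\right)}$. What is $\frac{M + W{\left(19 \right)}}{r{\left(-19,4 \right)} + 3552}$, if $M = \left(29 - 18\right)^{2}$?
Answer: $\frac{392}{9951} \approx 0.039393$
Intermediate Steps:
$M = 121$ ($M = 11^{2} = 121$)
$r{\left(O,s \right)} = \frac{23 + s}{29 + O + s}$ ($r{\left(O,s \right)} = \frac{23 + s}{O + \left(29 + s\right)} = \frac{23 + s}{29 + O + s}$)
$\frac{M + W{\left(19 \right)}}{r{\left(-19,4 \right)} + 3552} = \frac{121 + 19}{\frac{23 + 4}{29 - 19 + 4} + 3552} = \frac{140}{\frac{1}{14} \cdot 27 + 3552} = \frac{140}{\frac{27}{14} + 3552} = \frac{140}{\frac{49755}{14}} = 140 \cdot \frac{14}{49755} = \frac{392}{9951}$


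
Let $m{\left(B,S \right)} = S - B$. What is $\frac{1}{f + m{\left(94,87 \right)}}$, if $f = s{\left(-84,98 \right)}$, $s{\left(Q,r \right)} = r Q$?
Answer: $- \frac{1}{8239} \approx -0.00012137$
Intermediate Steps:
$s{\left(Q,r \right)} = Q r$
$f = -8232$ ($f = \left(-84\right) 98 = -8232$)
$\frac{1}{f + m{\left(94,87 \right)}} = \frac{1}{-8232 + \left(87 - 94\right)} = \frac{1}{-8232 - 7} = \frac{1}{-8239} = - \frac{1}{8239}$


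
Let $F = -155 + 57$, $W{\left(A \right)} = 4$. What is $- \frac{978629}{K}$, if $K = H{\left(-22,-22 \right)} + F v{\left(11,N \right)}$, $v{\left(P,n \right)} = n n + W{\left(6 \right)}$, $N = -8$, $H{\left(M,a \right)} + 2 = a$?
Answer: $\frac{978629}{6688} \approx 146.33$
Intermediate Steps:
$H{\left(M,a \right)} = -2 + a$
$F = -98$
$v{\left(P,n \right)} = 4 + n^{2}$ ($v{\left(P,n \right)} = n n + 4 = n^{2} + 4 = 4 + n^{2}$)
$K = -6688$ ($K = \left(-2 - 22\right) - 98 \left(4 + \left(-8\right)^{2}\right) = -24 - 98 \left(4 + 64\right) = -24 - 6664 = -6688$)
$- \frac{978629}{K} = - \frac{978629}{-6688} = \left(-978629\right) \left(- \frac{1}{6688}\right) = \frac{978629}{6688}$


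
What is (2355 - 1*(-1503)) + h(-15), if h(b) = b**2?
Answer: 4083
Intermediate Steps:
(2355 - 1*(-1503)) + h(-15) = (2355 - 1*(-1503)) + (-15)**2 = (2355 + 1503) + 225 = 3858 + 225 = 4083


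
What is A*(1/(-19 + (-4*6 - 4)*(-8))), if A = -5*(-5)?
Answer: 25/376 ≈ 0.066489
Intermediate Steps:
A = 25
A*(1/(-19 + (-4*6 - 4)*(-8))) = 25*(1/(-19 + (-4*6 - 4)*(-8))) = 25*(-⅛/(-19 + (-24 - 4))) = 25*(-⅛/(-19 - 28)) = 25*(-⅛/(-47)) = 25*(-1/47*(-⅛)) = 25*(1/376) = 25/376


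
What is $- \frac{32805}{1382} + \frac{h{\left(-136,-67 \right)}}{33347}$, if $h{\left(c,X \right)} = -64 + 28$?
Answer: $- \frac{1093998087}{46085554} \approx -23.738$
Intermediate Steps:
$h{\left(c,X \right)} = -36$
$- \frac{32805}{1382} + \frac{h{\left(-136,-67 \right)}}{33347} = - \frac{32805}{1382} - \frac{36}{33347} = - \frac{1093998087}{46085554}$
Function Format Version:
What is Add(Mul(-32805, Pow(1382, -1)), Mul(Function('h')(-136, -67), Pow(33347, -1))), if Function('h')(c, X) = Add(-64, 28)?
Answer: Rational(-1093998087, 46085554) ≈ -23.738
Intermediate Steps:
Function('h')(c, X) = -36
Add(Mul(-32805, Pow(1382, -1)), Mul(Function('h')(-136, -67), Pow(33347, -1))) = Add(Mul(-32805, Pow(1382, -1)), Mul(-36, Pow(33347, -1))) = Add(Mul(-32805, Rational(1, 1382)), Mul(-36, Rational(1, 33347))) = Add(Rational(-32805, 1382), Rational(-36, 33347)) = Rational(-1093998087, 46085554)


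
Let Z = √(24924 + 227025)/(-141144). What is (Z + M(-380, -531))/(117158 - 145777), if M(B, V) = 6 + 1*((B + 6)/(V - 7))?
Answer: -1801/7698511 + √251949/4039400136 ≈ -0.00023382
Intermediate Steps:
Z = -√251949/141144 (Z = √251949*(-1/141144) = -√251949/141144 ≈ -0.0035563)
M(B, V) = 6 + (6 + B)/(-7 + V) (M(B, V) = 6 + 1*((6 + B)/(-7 + V)) = 6 + (6 + B)/(-7 + V))
(Z + M(-380, -531))/(117158 - 145777) = (-√251949/141144 + (-36 - 380 + 6*(-531))/(-7 - 531))/(117158 - 145777) = (-√251949/141144 + (-36 - 380 - 3186)/(-538))/(-28619) = (-√251949/141144 - 1/538*(-3602))*(-1/28619) = (-√251949/141144 + 1801/269)*(-1/28619) = (1801/269 - √251949/141144)*(-1/28619) = -1801/7698511 + √251949/4039400136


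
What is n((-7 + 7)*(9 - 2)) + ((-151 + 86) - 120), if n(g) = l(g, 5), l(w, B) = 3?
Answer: -182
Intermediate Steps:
n(g) = 3
n((-7 + 7)*(9 - 2)) + ((-151 + 86) - 120) = 3 + ((-151 + 86) - 120) = 3 + (-65 - 120) = 3 - 185 = -182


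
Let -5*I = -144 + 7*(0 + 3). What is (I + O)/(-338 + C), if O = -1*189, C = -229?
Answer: 274/945 ≈ 0.28995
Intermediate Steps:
I = 123/5 (I = -(-144 + 7*(0 + 3))/5 = -(-144 + 7*3)/5 = -(-144 + 21)/5 = -1/5*(-123) = 123/5 ≈ 24.600)
O = -189
(I + O)/(-338 + C) = (123/5 - 189)/(-338 - 229) = -822/5/(-567) = -822/5*(-1/567) = 274/945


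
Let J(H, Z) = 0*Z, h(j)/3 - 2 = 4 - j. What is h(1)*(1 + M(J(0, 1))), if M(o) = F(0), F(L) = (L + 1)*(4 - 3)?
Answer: 30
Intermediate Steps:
h(j) = 18 - 3*j (h(j) = 6 + 3*(4 - j) = 6 + (12 - 3*j) = 18 - 3*j)
J(H, Z) = 0
F(L) = 1 + L (F(L) = (1 + L)*1 = 1 + L)
M(o) = 1 (M(o) = 1 + 0 = 1)
h(1)*(1 + M(J(0, 1))) = (18 - 3*1)*(1 + 1) = (18 - 3)*2 = 15*2 = 30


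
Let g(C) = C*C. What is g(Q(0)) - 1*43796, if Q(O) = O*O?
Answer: -43796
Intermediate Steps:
Q(O) = O²
g(C) = C²
g(Q(0)) - 1*43796 = (0²)² - 1*43796 = 0² - 43796 = 0 - 43796 = -43796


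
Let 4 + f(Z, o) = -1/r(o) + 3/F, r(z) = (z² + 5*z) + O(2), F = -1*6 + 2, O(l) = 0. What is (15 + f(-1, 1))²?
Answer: 14641/144 ≈ 101.67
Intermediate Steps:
F = -4 (F = -6 + 2 = -4)
r(z) = z² + 5*z (r(z) = (z² + 5*z) + 0 = z² + 5*z)
f(Z, o) = -19/4 - 1/(o*(5 + o)) (f(Z, o) = -4 + (-1/(o*(5 + o)) + 3/(-4)) = -4 + (-1/(o*(5 + o)) + 3*(-¼)) = -4 + (-1/(o*(5 + o)) - ¾) = -4 + (-¾ - 1/(o*(5 + o))) = -19/4 - 1/(o*(5 + o)))
(15 + f(-1, 1))² = (15 + (¼)*(-4 - 95*1 - 19*1²)/(1*(5 + 1)))² = (15 + (¼)*1*(-4 - 95 - 19*1)/6)² = (15 + (¼)*1*(⅙)*(-4 - 95 - 19))² = (15 + (¼)*1*(⅙)*(-118))² = (15 - 59/12)² = (121/12)² = 14641/144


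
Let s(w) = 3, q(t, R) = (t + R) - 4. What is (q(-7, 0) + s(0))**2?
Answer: 64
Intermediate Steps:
q(t, R) = -4 + R + t (q(t, R) = (R + t) - 4 = -4 + R + t)
(q(-7, 0) + s(0))**2 = ((-4 + 0 - 7) + 3)**2 = (-11 + 3)**2 = (-8)**2 = 64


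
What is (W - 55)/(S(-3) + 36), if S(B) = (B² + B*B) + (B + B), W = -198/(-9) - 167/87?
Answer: -1519/2088 ≈ -0.72749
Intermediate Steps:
W = 1747/87 (W = -198*(-⅑) - 167*1/87 = 22 - 167/87 = 1747/87 ≈ 20.080)
S(B) = 2*B + 2*B² (S(B) = (B² + B²) + 2*B = 2*B² + 2*B = 2*B + 2*B²)
(W - 55)/(S(-3) + 36) = (1747/87 - 55)/(2*(-3)*(1 - 3) + 36) = -3038/(87*(2*(-3)*(-2) + 36)) = -3038/(87*(12 + 36)) = -3038/87/48 = -3038/87*1/48 = -1519/2088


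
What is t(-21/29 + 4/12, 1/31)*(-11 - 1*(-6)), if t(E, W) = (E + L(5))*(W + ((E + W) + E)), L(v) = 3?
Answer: 2195090/234639 ≈ 9.3552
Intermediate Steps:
t(E, W) = (3 + E)*(2*E + 2*W) (t(E, W) = (E + 3)*(W + ((E + W) + E)) = (3 + E)*(W + (W + 2*E)) = (3 + E)*(2*E + 2*W))
t(-21/29 + 4/12, 1/31)*(-11 - 1*(-6)) = (2*(-21/29 + 4/12)**2 + 6*(-21/29 + 4/12) + 6/31 + 2*(-21/29 + 4/12)/31)*(-11 - 1*(-6)) = (2*(-21*1/29 + 4*(1/12))**2 + 6*(-21*1/29 + 4*(1/12)) + 6*(1/31) + 2*(-21*1/29 + 4*(1/12))*(1/31))*(-11 + 6) = (2*(-21/29 + 1/3)**2 + 6*(-21/29 + 1/3) + 6/31 + 2*(-21/29 + 1/3)*(1/31))*(-5) = (2*(-34/87)**2 + 6*(-34/87) + 6/31 + 2*(-34/87)*(1/31))*(-5) = (2*(1156/7569) - 68/29 + 6/31 - 68/2697)*(-5) = (2312/7569 - 68/29 + 6/31 - 68/2697)*(-5) = -439018/234639*(-5) = 2195090/234639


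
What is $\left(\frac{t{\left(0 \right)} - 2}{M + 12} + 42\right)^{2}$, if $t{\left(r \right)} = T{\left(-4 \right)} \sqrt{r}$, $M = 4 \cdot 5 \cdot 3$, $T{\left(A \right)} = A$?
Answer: $\frac{2283121}{1296} \approx 1761.7$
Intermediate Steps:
$M = 60$ ($M = 20 \cdot 3 = 60$)
$t{\left(r \right)} = - 4 \sqrt{r}$
$\left(\frac{t{\left(0 \right)} - 2}{M + 12} + 42\right)^{2} = \left(\frac{- 4 \sqrt{0} - 2}{60 + 12} + 42\right)^{2} = \left(\frac{\left(-4\right) 0 - 2}{72} + 42\right)^{2} = \left(\left(0 - 2\right) \frac{1}{72} + 42\right)^{2} = \left(\left(-2\right) \frac{1}{72} + 42\right)^{2} = \left(- \frac{1}{36} + 42\right)^{2} = \left(\frac{1511}{36}\right)^{2} = \frac{2283121}{1296}$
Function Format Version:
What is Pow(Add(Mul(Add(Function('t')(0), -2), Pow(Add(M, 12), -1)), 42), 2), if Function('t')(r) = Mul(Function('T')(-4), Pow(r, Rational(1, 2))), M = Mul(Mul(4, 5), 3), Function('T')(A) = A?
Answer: Rational(2283121, 1296) ≈ 1761.7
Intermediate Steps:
M = 60 (M = Mul(20, 3) = 60)
Function('t')(r) = Mul(-4, Pow(r, Rational(1, 2)))
Pow(Add(Mul(Add(Function('t')(0), -2), Pow(Add(M, 12), -1)), 42), 2) = Pow(Add(Mul(Add(Mul(-4, Pow(0, Rational(1, 2))), -2), Pow(Add(60, 12), -1)), 42), 2) = Pow(Add(Mul(Add(Mul(-4, 0), -2), Pow(72, -1)), 42), 2) = Pow(Add(Mul(Add(0, -2), Rational(1, 72)), 42), 2) = Pow(Add(Mul(-2, Rational(1, 72)), 42), 2) = Pow(Add(Rational(-1, 36), 42), 2) = Pow(Rational(1511, 36), 2) = Rational(2283121, 1296)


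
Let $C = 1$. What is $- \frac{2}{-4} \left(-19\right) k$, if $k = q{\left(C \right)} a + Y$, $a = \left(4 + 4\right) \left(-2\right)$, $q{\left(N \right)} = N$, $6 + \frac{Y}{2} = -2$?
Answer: $304$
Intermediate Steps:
$Y = -16$ ($Y = -12 + 2 \left(-2\right) = -12 - 4 = -16$)
$a = -16$ ($a = 8 \left(-2\right) = -16$)
$k = -32$ ($k = 1 \left(-16\right) - 16 = -16 - 16 = -32$)
$- \frac{2}{-4} \left(-19\right) k = - \frac{2}{-4} \left(-19\right) \left(-32\right) = \left(-2\right) \left(- \frac{1}{4}\right) \left(-19\right) \left(-32\right) = \frac{1}{2} \left(-19\right) \left(-32\right) = \left(- \frac{19}{2}\right) \left(-32\right) = 304$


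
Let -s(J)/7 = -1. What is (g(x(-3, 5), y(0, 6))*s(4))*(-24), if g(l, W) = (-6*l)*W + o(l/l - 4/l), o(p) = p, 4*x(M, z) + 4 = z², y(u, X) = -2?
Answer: -10624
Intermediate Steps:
x(M, z) = -1 + z²/4
s(J) = 7 (s(J) = -7*(-1) = 7)
g(l, W) = 1 - 4/l - 6*W*l (g(l, W) = (-6*l)*W + (l/l - 4/l) = -6*W*l + (1 - 4/l) = 1 - 4/l - 6*W*l)
(g(x(-3, 5), y(0, 6))*s(4))*(-24) = ((1 - 4/(-1 + (¼)*5²) - 6*(-2)*(-1 + (¼)*5²))*7)*(-24) = ((1 - 4/(-1 + (¼)*25) - 6*(-2)*(-1 + (¼)*25))*7)*(-24) = ((1 - 4/(-1 + 25/4) - 6*(-2)*(-1 + 25/4))*7)*(-24) = ((1 - 4/21/4 - 6*(-2)*21/4)*7)*(-24) = ((1 - 4*4/21 + 63)*7)*(-24) = ((1 - 16/21 + 63)*7)*(-24) = ((1328/21)*7)*(-24) = (1328/3)*(-24) = -10624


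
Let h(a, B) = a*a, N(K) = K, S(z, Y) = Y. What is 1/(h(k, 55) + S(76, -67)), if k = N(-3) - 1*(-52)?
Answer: 1/2334 ≈ 0.00042845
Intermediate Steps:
k = 49 (k = -3 - 1*(-52) = -3 + 52 = 49)
h(a, B) = a²
1/(h(k, 55) + S(76, -67)) = 1/(49² - 67) = 1/(2401 - 67) = 1/2334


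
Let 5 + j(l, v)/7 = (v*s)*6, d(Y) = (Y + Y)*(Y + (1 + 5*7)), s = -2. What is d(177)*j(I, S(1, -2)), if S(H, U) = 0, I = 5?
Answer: -2639070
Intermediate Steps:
d(Y) = 2*Y*(36 + Y) (d(Y) = (2*Y)*(Y + (1 + 35)) = (2*Y)*(Y + 36) = (2*Y)*(36 + Y) = 2*Y*(36 + Y))
j(l, v) = -35 - 84*v (j(l, v) = -35 + 7*((v*(-2))*6) = -35 + 7*(-2*v*6) = -35 + 7*(-12*v) = -35 - 84*v)
d(177)*j(I, S(1, -2)) = (2*177*(36 + 177))*(-35 - 84*0) = (2*177*213)*(-35 + 0) = 75402*(-35) = -2639070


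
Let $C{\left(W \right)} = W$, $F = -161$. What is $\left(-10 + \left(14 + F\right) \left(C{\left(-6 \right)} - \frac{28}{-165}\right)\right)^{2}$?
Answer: $\frac{2170441744}{3025} \approx 7.175 \cdot 10^{5}$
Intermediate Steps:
$\left(-10 + \left(14 + F\right) \left(C{\left(-6 \right)} - \frac{28}{-165}\right)\right)^{2} = \left(-10 + \left(14 - 161\right) \left(-6 - \frac{28}{-165}\right)\right)^{2} = \left(-10 - 147 \left(-6 - - \frac{28}{165}\right)\right)^{2} = \left(-10 - 147 \left(-6 + \frac{28}{165}\right)\right)^{2} = \left(-10 - - \frac{47138}{55}\right)^{2} = \left(-10 + \frac{47138}{55}\right)^{2} = \left(\frac{46588}{55}\right)^{2} = \frac{2170441744}{3025}$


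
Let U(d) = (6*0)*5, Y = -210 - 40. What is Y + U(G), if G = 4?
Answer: -250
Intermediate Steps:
Y = -250
U(d) = 0 (U(d) = 0*5 = 0)
Y + U(G) = -250 + 0 = -250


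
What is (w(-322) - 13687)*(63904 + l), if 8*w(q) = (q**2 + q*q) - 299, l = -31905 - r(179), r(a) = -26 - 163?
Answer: 785169931/2 ≈ 3.9259e+8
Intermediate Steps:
r(a) = -189
l = -31716 (l = -31905 - 1*(-189) = -31905 + 189 = -31716)
w(q) = -299/8 + q**2/4 (w(q) = ((q**2 + q*q) - 299)/8 = ((q**2 + q**2) - 299)/8 = (2*q**2 - 299)/8 = (-299 + 2*q**2)/8 = -299/8 + q**2/4)
(w(-322) - 13687)*(63904 + l) = ((-299/8 + (1/4)*(-322)**2) - 13687)*(63904 - 31716) = ((-299/8 + (1/4)*103684) - 13687)*32188 = ((-299/8 + 25921) - 13687)*32188 = (207069/8 - 13687)*32188 = (97573/8)*32188 = 785169931/2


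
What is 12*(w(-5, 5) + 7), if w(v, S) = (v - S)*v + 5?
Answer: 744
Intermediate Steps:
w(v, S) = 5 + v*(v - S) (w(v, S) = v*(v - S) + 5 = 5 + v*(v - S))
12*(w(-5, 5) + 7) = 12*((5 + (-5)² - 1*5*(-5)) + 7) = 12*((5 + 25 + 25) + 7) = 12*(55 + 7) = 12*62 = 744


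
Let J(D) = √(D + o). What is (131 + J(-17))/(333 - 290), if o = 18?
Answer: 132/43 ≈ 3.0698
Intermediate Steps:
J(D) = √(18 + D) (J(D) = √(D + 18) = √(18 + D))
(131 + J(-17))/(333 - 290) = (131 + √(18 - 17))/(333 - 290) = (131 + √1)/43 = (131 + 1)*(1/43) = 132*(1/43) = 132/43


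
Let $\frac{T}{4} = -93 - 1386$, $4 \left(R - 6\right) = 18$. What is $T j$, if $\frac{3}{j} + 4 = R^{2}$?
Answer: $- \frac{4176}{25} \approx -167.04$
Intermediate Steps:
$R = \frac{21}{2}$ ($R = 6 + \frac{1}{4} \cdot 18 = 6 + \frac{9}{2} = \frac{21}{2} \approx 10.5$)
$T = -5916$ ($T = 4 \left(-93 - 1386\right) = 4 \left(-1479\right) = -5916$)
$j = \frac{12}{425}$ ($j = \frac{3}{-4 + \left(\frac{21}{2}\right)^{2}} = \frac{3}{-4 + \frac{441}{4}} = \frac{3}{\frac{425}{4}} = 3 \cdot \frac{4}{425} = \frac{12}{425} \approx 0.028235$)
$T j = \left(-5916\right) \frac{12}{425} = - \frac{4176}{25}$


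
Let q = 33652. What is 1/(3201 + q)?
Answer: 1/36853 ≈ 2.7135e-5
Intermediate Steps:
1/(3201 + q) = 1/(3201 + 33652) = 1/36853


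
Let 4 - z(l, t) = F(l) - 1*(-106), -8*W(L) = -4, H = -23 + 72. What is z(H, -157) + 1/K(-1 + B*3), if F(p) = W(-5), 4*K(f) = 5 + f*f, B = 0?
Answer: -611/6 ≈ -101.83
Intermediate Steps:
H = 49
W(L) = ½ (W(L) = -⅛*(-4) = ½)
K(f) = 5/4 + f²/4 (K(f) = (5 + f*f)/4 = (5 + f²)/4 = 5/4 + f²/4)
F(p) = ½
z(l, t) = -205/2 (z(l, t) = 4 - (½ - 1*(-106)) = 4 - (½ + 106) = 4 - 1*213/2 = 4 - 213/2 = -205/2)
z(H, -157) + 1/K(-1 + B*3) = -205/2 + 1/(5/4 + (-1 + 0*3)²/4) = -205/2 + 1/(5/4 + (-1 + 0)²/4) = -205/2 + 1/(5/4 + (¼)*(-1)²) = -205/2 + 1/(5/4 + (¼)*1) = -205/2 + 1/(5/4 + ¼) = -205/2 + 1/(3/2) = -205/2 + ⅔ = -611/6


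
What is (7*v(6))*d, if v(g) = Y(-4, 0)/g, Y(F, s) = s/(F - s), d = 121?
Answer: 0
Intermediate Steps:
v(g) = 0 (v(g) = (0/(-4 - 1*0))/g = (0/(-4 + 0))/g = (0/(-4))/g = (0*(-1/4))/g = 0/g = 0)
(7*v(6))*d = (7*0)*121 = 0*121 = 0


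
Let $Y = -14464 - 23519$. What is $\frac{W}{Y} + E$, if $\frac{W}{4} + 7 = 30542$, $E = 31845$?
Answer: $\frac{1209446495}{37983} \approx 31842.0$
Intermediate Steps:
$Y = -37983$ ($Y = -14464 - 23519 = -37983$)
$W = 122140$ ($W = -28 + 4 \cdot 30542 = -28 + 122168 = 122140$)
$\frac{W}{Y} + E = \frac{122140}{-37983} + 31845 = 122140 \left(- \frac{1}{37983}\right) + 31845 = - \frac{122140}{37983} + 31845 = \frac{1209446495}{37983}$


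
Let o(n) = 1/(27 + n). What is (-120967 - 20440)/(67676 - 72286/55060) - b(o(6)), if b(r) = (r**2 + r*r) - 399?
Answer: 805287419384543/2028898625193 ≈ 396.91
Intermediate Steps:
b(r) = -399 + 2*r**2 (b(r) = (r**2 + r**2) - 399 = 2*r**2 - 399 = -399 + 2*r**2)
(-120967 - 20440)/(67676 - 72286/55060) - b(o(6)) = (-120967 - 20440)/(67676 - 72286/55060) - (-399 + 2*(1/(27 + 6))**2) = -141407/(67676 - 72286*1/55060) - (-399 + 2*(1/33)**2) = -141407/(67676 - 36143/27530) - (-399 + 2*(1/33)**2) = -141407/1863084137/27530 - (-399 + 2*(1/1089)) = -141407*27530/1863084137 - (-399 + 2/1089) = -3892934710/1863084137 - 1*(-434509/1089) = -3892934710/1863084137 + 434509/1089 = 805287419384543/2028898625193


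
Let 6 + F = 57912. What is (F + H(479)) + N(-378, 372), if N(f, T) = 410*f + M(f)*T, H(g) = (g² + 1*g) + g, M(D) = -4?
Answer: 131837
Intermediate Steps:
F = 57906 (F = -6 + 57912 = 57906)
H(g) = g² + 2*g (H(g) = (g² + g) + g = (g + g²) + g = g² + 2*g)
N(f, T) = -4*T + 410*f (N(f, T) = 410*f - 4*T = -4*T + 410*f)
(F + H(479)) + N(-378, 372) = (57906 + 479*(2 + 479)) + (-4*372 + 410*(-378)) = (57906 + 479*481) + (-1488 - 154980) = (57906 + 230399) - 156468 = 288305 - 156468 = 131837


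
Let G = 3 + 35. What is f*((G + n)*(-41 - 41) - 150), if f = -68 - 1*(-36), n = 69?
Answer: 285568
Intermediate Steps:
G = 38
f = -32 (f = -68 + 36 = -32)
f*((G + n)*(-41 - 41) - 150) = -32*((38 + 69)*(-41 - 41) - 150) = -32*(107*(-82) - 150) = -32*(-8774 - 150) = -32*(-8924) = 285568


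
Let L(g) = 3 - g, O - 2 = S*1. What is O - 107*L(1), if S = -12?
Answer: -224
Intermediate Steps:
O = -10 (O = 2 - 12*1 = 2 - 12 = -10)
O - 107*L(1) = -10 - 107*(3 - 1*1) = -10 - 107*(3 - 1) = -10 - 107*2 = -10 - 214 = -224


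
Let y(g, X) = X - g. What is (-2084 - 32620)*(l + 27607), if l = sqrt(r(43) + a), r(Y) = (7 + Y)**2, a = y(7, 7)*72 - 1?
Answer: -958073328 - 242928*sqrt(51) ≈ -9.5981e+8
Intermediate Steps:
a = -1 (a = (7 - 1*7)*72 - 1 = (7 - 7)*72 - 1 = 0*72 - 1 = 0 - 1 = -1)
l = 7*sqrt(51) (l = sqrt((7 + 43)**2 - 1) = sqrt(50**2 - 1) = sqrt(2500 - 1) = sqrt(2499) = 7*sqrt(51) ≈ 49.990)
(-2084 - 32620)*(l + 27607) = (-2084 - 32620)*(7*sqrt(51) + 27607) = -34704*(27607 + 7*sqrt(51)) = -958073328 - 242928*sqrt(51)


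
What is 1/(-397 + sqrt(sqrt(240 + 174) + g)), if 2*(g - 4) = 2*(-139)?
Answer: -1/(397 - I*sqrt(135 - 3*sqrt(46))) ≈ -0.0025171 - 6.7888e-5*I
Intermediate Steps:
g = -135 (g = 4 + (2*(-139))/2 = 4 + (1/2)*(-278) = 4 - 139 = -135)
1/(-397 + sqrt(sqrt(240 + 174) + g)) = 1/(-397 + sqrt(sqrt(240 + 174) - 135)) = 1/(-397 + sqrt(sqrt(414) - 135)) = 1/(-397 + sqrt(3*sqrt(46) - 135)) = 1/(-397 + sqrt(-135 + 3*sqrt(46)))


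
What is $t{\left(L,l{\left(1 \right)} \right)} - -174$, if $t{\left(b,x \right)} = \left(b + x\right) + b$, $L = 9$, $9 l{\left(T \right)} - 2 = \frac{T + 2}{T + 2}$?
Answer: $\frac{577}{3} \approx 192.33$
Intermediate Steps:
$l{\left(T \right)} = \frac{1}{3}$ ($l{\left(T \right)} = \frac{2}{9} + \frac{\left(T + 2\right) \frac{1}{T + 2}}{9} = \frac{2}{9} + \frac{\left(2 + T\right) \frac{1}{2 + T}}{9} = \frac{2}{9} + \frac{1}{9} \cdot 1 = \frac{2}{9} + \frac{1}{9} = \frac{1}{3}$)
$t{\left(b,x \right)} = x + 2 b$
$t{\left(L,l{\left(1 \right)} \right)} - -174 = \left(\frac{1}{3} + 2 \cdot 9\right) - -174 = \left(\frac{1}{3} + 18\right) + 174 = \frac{55}{3} + 174 = \frac{577}{3}$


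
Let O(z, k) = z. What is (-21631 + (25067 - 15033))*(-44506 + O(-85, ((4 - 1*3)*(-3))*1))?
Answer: 517121827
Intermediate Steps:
(-21631 + (25067 - 15033))*(-44506 + O(-85, ((4 - 1*3)*(-3))*1)) = (-21631 + (25067 - 15033))*(-44506 - 85) = (-21631 + 10034)*(-44591) = -11597*(-44591) = 517121827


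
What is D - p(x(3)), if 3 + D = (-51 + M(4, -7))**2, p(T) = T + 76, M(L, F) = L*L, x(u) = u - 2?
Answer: 1145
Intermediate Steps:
x(u) = -2 + u
M(L, F) = L**2
p(T) = 76 + T
D = 1222 (D = -3 + (-51 + 4**2)**2 = -3 + (-51 + 16)**2 = -3 + (-35)**2 = -3 + 1225 = 1222)
D - p(x(3)) = 1222 - (76 + (-2 + 3)) = 1222 - (76 + 1) = 1222 - 1*77 = 1222 - 77 = 1145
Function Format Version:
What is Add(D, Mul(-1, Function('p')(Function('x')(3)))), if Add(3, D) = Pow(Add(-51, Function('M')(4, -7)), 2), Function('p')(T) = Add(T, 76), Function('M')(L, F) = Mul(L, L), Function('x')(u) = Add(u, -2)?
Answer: 1145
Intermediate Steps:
Function('x')(u) = Add(-2, u)
Function('M')(L, F) = Pow(L, 2)
Function('p')(T) = Add(76, T)
D = 1222 (D = Add(-3, Pow(Add(-51, Pow(4, 2)), 2)) = Add(-3, Pow(Add(-51, 16), 2)) = Add(-3, Pow(-35, 2)) = Add(-3, 1225) = 1222)
Add(D, Mul(-1, Function('p')(Function('x')(3)))) = Add(1222, Mul(-1, Add(76, Add(-2, 3)))) = Add(1222, Mul(-1, Add(76, 1))) = Add(1222, Mul(-1, 77)) = Add(1222, -77) = 1145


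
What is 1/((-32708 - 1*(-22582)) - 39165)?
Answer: -1/49291 ≈ -2.0288e-5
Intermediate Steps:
1/((-32708 - 1*(-22582)) - 39165) = 1/((-32708 + 22582) - 39165) = 1/(-10126 - 39165) = 1/(-49291) = -1/49291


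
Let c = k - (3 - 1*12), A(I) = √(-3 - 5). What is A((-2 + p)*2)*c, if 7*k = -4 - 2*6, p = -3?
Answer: 94*I*√2/7 ≈ 18.991*I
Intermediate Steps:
k = -16/7 (k = (-4 - 2*6)/7 = (-4 - 12)/7 = (⅐)*(-16) = -16/7 ≈ -2.2857)
A(I) = 2*I*√2 (A(I) = √(-8) = 2*I*√2)
c = 47/7 (c = -16/7 - (3 - 1*12) = -16/7 - (3 - 12) = -16/7 - 1*(-9) = -16/7 + 9 = 47/7 ≈ 6.7143)
A((-2 + p)*2)*c = (2*I*√2)*(47/7) = 94*I*√2/7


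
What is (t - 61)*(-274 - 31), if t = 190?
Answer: -39345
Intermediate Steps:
(t - 61)*(-274 - 31) = (190 - 61)*(-274 - 31) = 129*(-305) = -39345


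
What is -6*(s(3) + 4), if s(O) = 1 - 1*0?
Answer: -30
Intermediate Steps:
s(O) = 1 (s(O) = 1 + 0 = 1)
-6*(s(3) + 4) = -6*(1 + 4) = -6*5 = -30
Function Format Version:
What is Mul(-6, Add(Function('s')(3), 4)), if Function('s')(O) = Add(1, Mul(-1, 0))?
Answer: -30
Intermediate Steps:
Function('s')(O) = 1 (Function('s')(O) = Add(1, 0) = 1)
Mul(-6, Add(Function('s')(3), 4)) = Mul(-6, Add(1, 4)) = Mul(-6, 5) = -30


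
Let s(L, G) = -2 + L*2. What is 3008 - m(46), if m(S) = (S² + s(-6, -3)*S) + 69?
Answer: 1467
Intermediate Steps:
s(L, G) = -2 + 2*L
m(S) = 69 + S² - 14*S (m(S) = (S² + (-2 + 2*(-6))*S) + 69 = (S² + (-2 - 12)*S) + 69 = (S² - 14*S) + 69 = 69 + S² - 14*S)
3008 - m(46) = 3008 - (69 + 46² - 14*46) = 3008 - (69 + 2116 - 644) = 3008 - 1*1541 = 3008 - 1541 = 1467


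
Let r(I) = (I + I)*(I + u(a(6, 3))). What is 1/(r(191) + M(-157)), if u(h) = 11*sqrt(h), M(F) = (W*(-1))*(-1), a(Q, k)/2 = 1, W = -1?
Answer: 72961/5287993913 - 4202*sqrt(2)/5287993913 ≈ 1.2674e-5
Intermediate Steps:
a(Q, k) = 2 (a(Q, k) = 2*1 = 2)
M(F) = -1 (M(F) = -1*(-1)*(-1) = 1*(-1) = -1)
r(I) = 2*I*(I + 11*sqrt(2)) (r(I) = (I + I)*(I + 11*sqrt(2)) = (2*I)*(I + 11*sqrt(2)) = 2*I*(I + 11*sqrt(2)))
1/(r(191) + M(-157)) = 1/(2*191*(191 + 11*sqrt(2)) - 1) = 1/((72962 + 4202*sqrt(2)) - 1) = 1/(72961 + 4202*sqrt(2))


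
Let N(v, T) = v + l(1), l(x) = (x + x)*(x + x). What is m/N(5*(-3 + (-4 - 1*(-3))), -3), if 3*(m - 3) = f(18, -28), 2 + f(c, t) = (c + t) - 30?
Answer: 11/16 ≈ 0.68750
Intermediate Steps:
f(c, t) = -32 + c + t (f(c, t) = -2 + ((c + t) - 30) = -2 + (-30 + c + t) = -32 + c + t)
l(x) = 4*x² (l(x) = (2*x)*(2*x) = 4*x²)
N(v, T) = 4 + v (N(v, T) = v + 4*1² = v + 4*1 = v + 4 = 4 + v)
m = -11 (m = 3 + (-32 + 18 - 28)/3 = 3 + (⅓)*(-42) = 3 - 14 = -11)
m/N(5*(-3 + (-4 - 1*(-3))), -3) = -11/(4 + 5*(-3 + (-4 - 1*(-3)))) = -11/(4 + 5*(-3 + (-4 + 3))) = -11/(4 + 5*(-3 - 1)) = -11/(4 + 5*(-4)) = -11/(4 - 20) = -11/(-16) = -11*(-1/16) = 11/16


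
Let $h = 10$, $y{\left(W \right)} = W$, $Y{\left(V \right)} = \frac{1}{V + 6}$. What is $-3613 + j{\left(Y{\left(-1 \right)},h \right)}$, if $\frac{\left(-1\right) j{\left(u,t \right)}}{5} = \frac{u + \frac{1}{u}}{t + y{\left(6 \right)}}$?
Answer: $- \frac{28917}{8} \approx -3614.6$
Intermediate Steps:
$Y{\left(V \right)} = \frac{1}{6 + V}$
$j{\left(u,t \right)} = - \frac{5 \left(u + \frac{1}{u}\right)}{6 + t}$ ($j{\left(u,t \right)} = - 5 \frac{u + \frac{1}{u}}{t + 6} = - 5 \frac{u + \frac{1}{u}}{6 + t} = - \frac{5 \left(u + \frac{1}{u}\right)}{6 + t}$)
$-3613 + j{\left(Y{\left(-1 \right)},h \right)} = -3613 + \frac{5 \left(-1 - \left(\frac{1}{6 - 1}\right)^{2}\right)}{\frac{1}{6 - 1} \left(6 + 10\right)} = -3613 + \frac{5 \left(-1 - \left(\frac{1}{5}\right)^{2}\right)}{\frac{1}{5} \cdot 16} = -3613 + 5 \frac{1}{\frac{1}{5}} \cdot \frac{1}{16} \left(-1 - \left(\frac{1}{5}\right)^{2}\right) = -3613 + 5 \cdot 5 \cdot \frac{1}{16} \left(-1 - \frac{1}{25}\right) = -3613 + 5 \cdot 5 \cdot \frac{1}{16} \left(- \frac{26}{25}\right) = -3613 - \frac{13}{8} = - \frac{28917}{8}$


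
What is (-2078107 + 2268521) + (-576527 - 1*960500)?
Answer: -1346613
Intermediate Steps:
(-2078107 + 2268521) + (-576527 - 1*960500) = 190414 + (-576527 - 960500) = 190414 - 1537027 = -1346613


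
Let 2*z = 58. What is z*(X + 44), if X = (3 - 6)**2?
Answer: 1537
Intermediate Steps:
X = 9 (X = (-3)**2 = 9)
z = 29 (z = (1/2)*58 = 29)
z*(X + 44) = 29*(9 + 44) = 29*53 = 1537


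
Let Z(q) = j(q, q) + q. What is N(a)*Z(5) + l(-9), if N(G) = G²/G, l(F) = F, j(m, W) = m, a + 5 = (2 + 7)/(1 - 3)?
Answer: -104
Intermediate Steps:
a = -19/2 (a = -5 + (2 + 7)/(1 - 3) = -5 + 9/(-2) = -5 + 9*(-½) = -5 - 9/2 = -19/2 ≈ -9.5000)
Z(q) = 2*q (Z(q) = q + q = 2*q)
N(G) = G
N(a)*Z(5) + l(-9) = -19*5 - 9 = -19/2*10 - 9 = -95 - 9 = -104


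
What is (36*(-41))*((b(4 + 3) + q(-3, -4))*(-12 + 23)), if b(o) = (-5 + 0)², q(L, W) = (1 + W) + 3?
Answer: -405900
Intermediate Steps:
q(L, W) = 4 + W
b(o) = 25 (b(o) = (-5)² = 25)
(36*(-41))*((b(4 + 3) + q(-3, -4))*(-12 + 23)) = (36*(-41))*((25 + (4 - 4))*(-12 + 23)) = -1476*(25 + 0)*11 = -36900*11 = -1476*275 = -405900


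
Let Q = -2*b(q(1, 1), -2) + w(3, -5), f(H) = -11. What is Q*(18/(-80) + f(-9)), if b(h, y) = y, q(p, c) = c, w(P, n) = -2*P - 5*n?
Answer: -10327/40 ≈ -258.17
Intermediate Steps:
w(P, n) = -5*n - 2*P
Q = 23 (Q = -2*(-2) + (-5*(-5) - 2*3) = 4 + (25 - 6) = 4 + 19 = 23)
Q*(18/(-80) + f(-9)) = 23*(18/(-80) - 11) = 23*(18*(-1/80) - 11) = 23*(-9/40 - 11) = 23*(-449/40) = -10327/40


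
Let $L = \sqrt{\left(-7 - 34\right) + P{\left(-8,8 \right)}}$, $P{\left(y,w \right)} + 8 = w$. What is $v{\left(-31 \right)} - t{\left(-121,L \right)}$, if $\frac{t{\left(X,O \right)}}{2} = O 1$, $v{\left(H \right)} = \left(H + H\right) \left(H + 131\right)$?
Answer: $-6200 - 2 i \sqrt{41} \approx -6200.0 - 12.806 i$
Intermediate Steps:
$P{\left(y,w \right)} = -8 + w$
$v{\left(H \right)} = 2 H \left(131 + H\right)$
$L = i \sqrt{41}$ ($L = \sqrt{\left(-7 - 34\right) + \left(-8 + 8\right)} = \sqrt{\left(-7 - 34\right) + 0} = \sqrt{-41 + 0} = \sqrt{-41} = i \sqrt{41} \approx 6.4031 i$)
$t{\left(X,O \right)} = 2 O$ ($t{\left(X,O \right)} = 2 O 1 = 2 O$)
$v{\left(-31 \right)} - t{\left(-121,L \right)} = 2 \left(-31\right) \left(131 - 31\right) - 2 i \sqrt{41} = 2 \left(-31\right) 100 - 2 i \sqrt{41} = -6200 - 2 i \sqrt{41}$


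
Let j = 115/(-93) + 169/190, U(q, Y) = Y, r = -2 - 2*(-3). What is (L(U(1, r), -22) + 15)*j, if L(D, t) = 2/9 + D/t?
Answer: -9132037/1749330 ≈ -5.2203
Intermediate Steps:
r = 4 (r = -2 + 6 = 4)
j = -6133/17670 (j = 115*(-1/93) + 169*(1/190) = -115/93 + 169/190 = -6133/17670 ≈ -0.34709)
L(D, t) = 2/9 + D/t (L(D, t) = 2*(⅑) + D/t = 2/9 + D/t)
(L(U(1, r), -22) + 15)*j = ((2/9 + 4/(-22)) + 15)*(-6133/17670) = ((2/9 + 4*(-1/22)) + 15)*(-6133/17670) = ((2/9 - 2/11) + 15)*(-6133/17670) = (4/99 + 15)*(-6133/17670) = (1489/99)*(-6133/17670) = -9132037/1749330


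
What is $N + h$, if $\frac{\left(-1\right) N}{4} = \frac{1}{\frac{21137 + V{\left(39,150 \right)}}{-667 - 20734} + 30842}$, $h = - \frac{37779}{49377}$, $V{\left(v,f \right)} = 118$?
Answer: $- \frac{8313146433727}{10863407221633} \approx -0.76524$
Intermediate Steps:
$h = - \frac{12593}{16459}$ ($h = \left(-37779\right) \frac{1}{49377} = - \frac{12593}{16459} \approx -0.76511$)
$N = - \frac{85604}{660028387}$ ($N = - \frac{4}{\frac{21137 + 118}{-667 - 20734} + 30842} = - \frac{4}{\frac{21255}{-21401} + 30842} = - \frac{4}{21255 \left(- \frac{1}{21401}\right) + 30842} = - \frac{4}{- \frac{21255}{21401} + 30842} = - \frac{4}{\frac{660028387}{21401}} = \left(-4\right) \frac{21401}{660028387} = - \frac{85604}{660028387} \approx -0.0001297$)
$N + h = - \frac{85604}{660028387} - \frac{12593}{16459} = - \frac{8313146433727}{10863407221633}$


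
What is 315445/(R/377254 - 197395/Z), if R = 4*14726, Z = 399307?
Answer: -23759343105297605/25473636901 ≈ -9.3270e+5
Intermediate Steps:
R = 58904
315445/(R/377254 - 197395/Z) = 315445/(58904/377254 - 197395/399307) = 315445/(58904*(1/377254) - 197395*1/399307) = 315445/(29452/188627 - 197395/399307) = 315445/(-25473636901/75320081489) = 315445*(-75320081489/25473636901) = -23759343105297605/25473636901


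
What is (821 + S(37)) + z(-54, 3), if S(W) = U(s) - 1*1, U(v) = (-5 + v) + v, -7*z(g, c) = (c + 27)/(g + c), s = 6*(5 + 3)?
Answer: 108419/119 ≈ 911.08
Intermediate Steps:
s = 48 (s = 6*8 = 48)
z(g, c) = -(27 + c)/(7*(c + g)) (z(g, c) = -(c + 27)/(7*(g + c)) = -(27 + c)/(7*(c + g)))
U(v) = -5 + 2*v
S(W) = 90 (S(W) = (-5 + 2*48) - 1*1 = (-5 + 96) - 1 = 91 - 1 = 90)
(821 + S(37)) + z(-54, 3) = (821 + 90) + (-27 - 1*3)/(7*(3 - 54)) = 911 + (⅐)*(-27 - 3)/(-51) = 911 + (⅐)*(-1/51)*(-30) = 911 + 10/119 = 108419/119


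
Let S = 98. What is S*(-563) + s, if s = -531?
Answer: -55705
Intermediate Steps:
S*(-563) + s = 98*(-563) - 531 = -55174 - 531 = -55705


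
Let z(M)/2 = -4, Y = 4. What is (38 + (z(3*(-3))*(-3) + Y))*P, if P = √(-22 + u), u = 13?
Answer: 198*I ≈ 198.0*I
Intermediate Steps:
P = 3*I (P = √(-22 + 13) = √(-9) = 3*I ≈ 3.0*I)
z(M) = -8 (z(M) = 2*(-4) = -8)
(38 + (z(3*(-3))*(-3) + Y))*P = (38 + (-8*(-3) + 4))*(3*I) = (38 + (24 + 4))*(3*I) = (38 + 28)*(3*I) = 66*(3*I) = 198*I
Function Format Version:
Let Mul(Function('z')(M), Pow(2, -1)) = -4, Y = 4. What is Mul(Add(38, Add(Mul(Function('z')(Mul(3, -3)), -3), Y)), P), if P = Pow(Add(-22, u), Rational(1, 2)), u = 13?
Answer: Mul(198, I) ≈ Mul(198.00, I)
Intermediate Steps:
P = Mul(3, I) (P = Pow(Add(-22, 13), Rational(1, 2)) = Pow(-9, Rational(1, 2)) = Mul(3, I) ≈ Mul(3.0000, I))
Function('z')(M) = -8 (Function('z')(M) = Mul(2, -4) = -8)
Mul(Add(38, Add(Mul(Function('z')(Mul(3, -3)), -3), Y)), P) = Mul(Add(38, Add(Mul(-8, -3), 4)), Mul(3, I)) = Mul(Add(38, Add(24, 4)), Mul(3, I)) = Mul(Add(38, 28), Mul(3, I)) = Mul(66, Mul(3, I)) = Mul(198, I)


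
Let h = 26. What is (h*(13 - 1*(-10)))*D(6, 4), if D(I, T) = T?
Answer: 2392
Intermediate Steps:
(h*(13 - 1*(-10)))*D(6, 4) = (26*(13 - 1*(-10)))*4 = (26*(13 + 10))*4 = (26*23)*4 = 598*4 = 2392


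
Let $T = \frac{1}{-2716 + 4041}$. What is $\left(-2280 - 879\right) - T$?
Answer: $- \frac{4185676}{1325} \approx -3159.0$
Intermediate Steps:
$T = \frac{1}{1325} \approx 0.00075472$
$\left(-2280 - 879\right) - T = \left(-2280 - 879\right) - \frac{1}{1325} = -3159 - \frac{1}{1325} = - \frac{4185676}{1325}$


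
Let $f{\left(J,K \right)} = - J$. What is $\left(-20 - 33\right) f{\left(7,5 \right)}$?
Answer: $371$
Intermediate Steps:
$\left(-20 - 33\right) f{\left(7,5 \right)} = \left(-20 - 33\right) \left(\left(-1\right) 7\right) = \left(-20 - 33\right) \left(-7\right) = \left(-53\right) \left(-7\right) = 371$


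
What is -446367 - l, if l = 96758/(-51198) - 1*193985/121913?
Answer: -126639453093317/283713717 ≈ -4.4636e+5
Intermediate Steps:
l = -987622822/283713717 (l = 96758*(-1/51198) - 193985*1/121913 = -48379/25599 - 17635/11083 = -987622822/283713717 ≈ -3.4811)
-446367 - l = -446367 - 1*(-987622822/283713717) = -446367 + 987622822/283713717 = -126639453093317/283713717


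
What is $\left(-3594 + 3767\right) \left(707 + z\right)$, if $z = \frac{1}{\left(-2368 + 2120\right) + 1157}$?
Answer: $\frac{111180872}{909} \approx 1.2231 \cdot 10^{5}$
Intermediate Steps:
$z = \frac{1}{909}$ ($z = \frac{1}{-248 + 1157} = \frac{1}{909} \approx 0.0011001$)
$\left(-3594 + 3767\right) \left(707 + z\right) = \left(-3594 + 3767\right) \left(707 + \frac{1}{909}\right) = 173 \cdot \frac{642664}{909} = \frac{111180872}{909}$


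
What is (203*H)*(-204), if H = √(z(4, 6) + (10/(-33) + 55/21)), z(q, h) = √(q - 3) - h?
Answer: -3944*I*√35805/11 ≈ -67845.0*I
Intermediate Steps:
z(q, h) = √(-3 + q) - h
H = 2*I*√35805/231 (H = √((√(-3 + 4) - 1*6) + (10/(-33) + 55/21)) = √((√1 - 6) + (10*(-1/33) + 55*(1/21))) = √((1 - 6) + (-10/33 + 55/21)) = √(-5 + 535/231) = √(-620/231) = 2*I*√35805/231 ≈ 1.6383*I)
(203*H)*(-204) = (203*(2*I*√35805/231))*(-204) = (58*I*√35805/33)*(-204) = -3944*I*√35805/11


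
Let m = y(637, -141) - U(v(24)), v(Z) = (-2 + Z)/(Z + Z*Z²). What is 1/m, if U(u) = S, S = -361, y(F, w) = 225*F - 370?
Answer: 1/143316 ≈ 6.9776e-6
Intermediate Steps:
y(F, w) = -370 + 225*F
v(Z) = (-2 + Z)/(Z + Z³)
U(u) = -361
m = 143316 (m = (-370 + 225*637) - 1*(-361) = (-370 + 143325) + 361 = 142955 + 361 = 143316)
1/m = 1/143316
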